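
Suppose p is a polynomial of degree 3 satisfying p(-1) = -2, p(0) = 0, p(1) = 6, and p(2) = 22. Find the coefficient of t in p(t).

Write p(t) = at^3 + bt^2 + ct + d. Substituting each data point gives a linear system:
  -a + b - c + d = -2
  d = 0
  a + b + c + d = 6
  8a + 4b + 2c + d = 22
Solving the system yields a = 1, b = 2, c = 3, d = 0.
So p(t) = t³ + 2t² + 3t.
The coefficient of t is 3.

3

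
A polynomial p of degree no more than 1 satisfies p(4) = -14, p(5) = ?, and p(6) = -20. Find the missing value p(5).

On equispaced nodes a degree-1 polynomial has vanishing second forward difference, so
  p(4) - 2·p(5) + p(6) = 0.
Substituting the known values and solving for p(5):
  -2·p(5) = 34
  p(5) = -17.

-17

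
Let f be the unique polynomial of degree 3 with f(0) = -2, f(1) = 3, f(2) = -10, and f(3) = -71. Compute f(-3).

175

Write f(u) = au^3 + bu^2 + cu + d. Substituting each data point gives a linear system:
  d = -2
  a + b + c + d = 3
  8a + 4b + 2c + d = -10
  27a + 9b + 3c + d = -71
Solving the system yields a = -5, b = 6, c = 4, d = -2.
So f(u) = -5u^3 + 6u^2 + 4u - 2.
Then f(-3) = 175.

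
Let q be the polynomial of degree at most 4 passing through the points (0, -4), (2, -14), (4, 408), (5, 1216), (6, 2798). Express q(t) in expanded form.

Write q(t) = at^4 + bt^3 + ct^2 + dt + e. Substituting each data point gives a linear system:
  e = -4
  16a + 8b + 4c + 2d + e = -14
  256a + 64b + 16c + 4d + e = 408
  625a + 125b + 25c + 5d + e = 1216
  1296a + 216b + 36c + 6d + e = 2798
Solving the system yields a = 3, b = -4, c = -6, d = -1, e = -4.
So q(t) = 3t⁴ - 4t³ - 6t² - t - 4.
Check: q(2) = -14. ✓

q(t) = 3t^4 - 4t^3 - 6t^2 - t - 4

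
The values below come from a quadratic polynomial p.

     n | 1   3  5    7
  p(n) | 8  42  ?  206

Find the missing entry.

The 3 known points determine the degree-2 polynomial uniquely.
Write p(n) = an^2 + bn + c. Substituting each data point gives a linear system:
  a + b + c = 8
  9a + 3b + c = 42
  49a + 7b + c = 206
Solving the system yields a = 4, b = 1, c = 3.
So p(n) = 4n^2 + n + 3.
Then p(5) = 108.

108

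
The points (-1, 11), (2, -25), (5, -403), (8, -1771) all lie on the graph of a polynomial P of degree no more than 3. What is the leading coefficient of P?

Write P(u) = au^3 + bu^2 + cu + d. Substituting each data point gives a linear system:
  -a + b - c + d = 11
  8a + 4b + 2c + d = -25
  125a + 25b + 5c + d = -403
  512a + 64b + 8c + d = -1771
Solving the system yields a = -4, b = 5, c = -5, d = -3.
So P(u) = -4u^3 + 5u^2 - 5u - 3.
The leading coefficient is -4.

-4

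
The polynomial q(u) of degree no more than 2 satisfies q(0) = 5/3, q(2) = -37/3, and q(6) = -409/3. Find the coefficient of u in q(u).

Write q(u) = au^2 + bu + c. Substituting each data point gives a linear system:
  c = 5/3
  4a + 2b + c = -37/3
  36a + 6b + c = -409/3
Solving the system yields a = -4, b = 1, c = 5/3.
So q(u) = -4u^2 + u + 5/3.
The coefficient of u is 1.

1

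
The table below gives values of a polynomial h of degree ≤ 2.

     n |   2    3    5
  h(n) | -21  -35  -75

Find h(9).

-203

Using the Lagrange interpolation formula with nodes 2, 3, 5:
  L_0(n) = (n - 3)(n - 5) / 3
  L_1(n) = (n - 2)(n - 5) / -2
  L_2(n) = (n - 2)(n - 3) / 6
Then h(n) = -21·L_0(n) - 35·L_1(n) - 75·L_2(n).
Expanding and collecting terms gives h(n) = -2n² - 4n - 5.
Evaluating at n = 9: h(9) = -203.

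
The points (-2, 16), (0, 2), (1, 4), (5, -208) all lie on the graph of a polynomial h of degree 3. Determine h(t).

h(t) = -2t^3 + t^2 + 3t + 2

Write h(t) = at^3 + bt^2 + ct + d. Substituting each data point gives a linear system:
  -8a + 4b - 2c + d = 16
  d = 2
  a + b + c + d = 4
  125a + 25b + 5c + d = -208
Solving the system yields a = -2, b = 1, c = 3, d = 2.
So h(t) = -2t^3 + t^2 + 3t + 2.
Check: h(1) = 4. ✓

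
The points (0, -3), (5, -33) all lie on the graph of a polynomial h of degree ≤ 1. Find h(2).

Using the Lagrange interpolation formula with nodes 0, 5:
  L_0(s) = (s - 5) / -5
  L_1(s) = s / 5
Then h(s) = -3·L_0(s) - 33·L_1(s).
Expanding and collecting terms gives h(s) = -6s - 3.
Evaluating at s = 2: h(2) = -15.

-15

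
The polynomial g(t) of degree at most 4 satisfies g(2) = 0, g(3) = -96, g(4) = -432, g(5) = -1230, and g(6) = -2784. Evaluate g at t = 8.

Forward differences of the values at t = 2, 3, 4, 5, 6:
  g  : 0  -96  -432  -1230  -2784
  Δ  : -96  -336  -798  -1554
  Δ^2: -240  -462  -756
  Δ^3: -222  -294
  Δ^4: -72
The fourth differences are constant, confirming degree 4.
Interpolating (Newton forward form) and evaluating at t = 8 gives g(8) = -9696.

-9696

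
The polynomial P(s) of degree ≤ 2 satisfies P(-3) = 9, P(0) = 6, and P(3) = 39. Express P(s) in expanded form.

Write P(s) = as^2 + bs + c. Substituting each data point gives a linear system:
  9a - 3b + c = 9
  c = 6
  9a + 3b + c = 39
Solving the system yields a = 2, b = 5, c = 6.
So P(s) = 2s^2 + 5s + 6.
Check: P(0) = 6. ✓

P(s) = 2s^2 + 5s + 6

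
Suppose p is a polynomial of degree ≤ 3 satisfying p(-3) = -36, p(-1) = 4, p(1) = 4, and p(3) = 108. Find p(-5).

Write p(t) = at^3 + bt^2 + ct + d. Substituting each data point gives a linear system:
  -27a + 9b - 3c + d = -36
  -a + b - c + d = 4
  a + b + c + d = 4
  27a + 9b + 3c + d = 108
Solving the system yields a = 3, b = 4, c = -3, d = 0.
So p(t) = 3t^3 + 4t^2 - 3t.
Then p(-5) = -260.

-260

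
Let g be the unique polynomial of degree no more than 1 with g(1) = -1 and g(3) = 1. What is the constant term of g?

-2

Write g(u) = au + b. Substituting each data point gives a linear system:
  a + b = -1
  3a + b = 1
Solving the system yields a = 1, b = -2.
So g(u) = u - 2.
The constant term is -2.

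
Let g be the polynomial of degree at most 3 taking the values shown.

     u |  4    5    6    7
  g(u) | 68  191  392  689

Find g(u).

Write g(u) = au^3 + bu^2 + cu + d. Substituting each data point gives a linear system:
  64a + 16b + 4c + d = 68
  125a + 25b + 5c + d = 191
  216a + 36b + 6c + d = 392
  343a + 49b + 7c + d = 689
Solving the system yields a = 3, b = -6, c = -6, d = -4.
So g(u) = 3u³ - 6u² - 6u - 4.
Check: g(6) = 392. ✓

g(u) = 3u^3 - 6u^2 - 6u - 4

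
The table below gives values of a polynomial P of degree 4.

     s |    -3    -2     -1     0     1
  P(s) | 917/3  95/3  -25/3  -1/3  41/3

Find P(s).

P(s) = 6s^4 + 5s^3 - 3s^2 + 6s - 1/3

Write P(s) = as^4 + bs^3 + cs^2 + ds + e. Substituting each data point gives a linear system:
  81a - 27b + 9c - 3d + e = 917/3
  16a - 8b + 4c - 2d + e = 95/3
  a - b + c - d + e = -25/3
  e = -1/3
  a + b + c + d + e = 41/3
Solving the system yields a = 6, b = 5, c = -3, d = 6, e = -1/3.
So P(s) = 6s^4 + 5s^3 - 3s^2 + 6s - 1/3.
Check: P(1) = 41/3. ✓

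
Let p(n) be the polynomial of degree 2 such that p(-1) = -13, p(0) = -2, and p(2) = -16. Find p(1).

-3

Write p(n) = an^2 + bn + c. Substituting each data point gives a linear system:
  a - b + c = -13
  c = -2
  4a + 2b + c = -16
Solving the system yields a = -6, b = 5, c = -2.
So p(n) = -6n^2 + 5n - 2.
Then p(1) = -3.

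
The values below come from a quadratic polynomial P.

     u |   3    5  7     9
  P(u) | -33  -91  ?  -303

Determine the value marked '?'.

-181

On equispaced nodes a degree-2 polynomial has vanishing third forward difference, so
  - P(3) + 3·P(5) - 3·P(7) + P(9) = 0.
Substituting the known values and solving for P(7):
  -3·P(7) = 543
  P(7) = -181.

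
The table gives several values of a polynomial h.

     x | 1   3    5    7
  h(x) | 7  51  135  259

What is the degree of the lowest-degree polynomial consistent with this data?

2

Forward differences of the values at x = 1, 3, 5, 7:
  h  : 7  51  135  259
  Δ  : 44  84  124
  Δ^2: 40  40
  Δ^3: 0
The second differences are constant (40) and nonzero, while all higher differences vanish, so the minimal degree is 2.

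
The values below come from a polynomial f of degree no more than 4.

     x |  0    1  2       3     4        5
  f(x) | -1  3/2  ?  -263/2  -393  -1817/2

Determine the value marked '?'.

-25

On equispaced nodes a degree-4 polynomial has vanishing fifth forward difference, so
  - f(0) + 5·f(1) - 10·f(2) + 10·f(3) - 5·f(4) + f(5) = 0.
Substituting the known values and solving for f(2):
  -10·f(2) = 250
  f(2) = -25.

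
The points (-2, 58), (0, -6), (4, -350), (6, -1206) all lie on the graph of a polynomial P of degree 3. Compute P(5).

Write P(t) = at^3 + bt^2 + ct + d. Substituting each data point gives a linear system:
  -8a + 4b - 2c + d = 58
  d = -6
  64a + 16b + 4c + d = -350
  216a + 36b + 6c + d = -1206
Solving the system yields a = -6, b = 3, c = -2, d = -6.
So P(t) = -6t^3 + 3t^2 - 2t - 6.
Then P(5) = -691.

-691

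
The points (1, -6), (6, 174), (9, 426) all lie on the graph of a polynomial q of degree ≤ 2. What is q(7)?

Using the Lagrange interpolation formula with nodes 1, 6, 9:
  L_0(x) = (x - 6)(x - 9) / 40
  L_1(x) = (x - 1)(x - 9) / -15
  L_2(x) = (x - 1)(x - 6) / 24
Then q(x) = -6·L_0(x) + 174·L_1(x) + 426·L_2(x).
Expanding and collecting terms gives q(x) = 6x^2 - 6x - 6.
Evaluating at x = 7: q(7) = 246.

246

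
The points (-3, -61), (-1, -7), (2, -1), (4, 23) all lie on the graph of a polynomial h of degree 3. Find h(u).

h(u) = u^3 - 3u^2 + 2u - 1

Write h(u) = au^3 + bu^2 + cu + d. Substituting each data point gives a linear system:
  -27a + 9b - 3c + d = -61
  -a + b - c + d = -7
  8a + 4b + 2c + d = -1
  64a + 16b + 4c + d = 23
Solving the system yields a = 1, b = -3, c = 2, d = -1.
So h(u) = u^3 - 3u^2 + 2u - 1.
Check: h(-1) = -7. ✓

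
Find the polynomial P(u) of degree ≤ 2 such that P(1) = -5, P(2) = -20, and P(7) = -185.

Using the Lagrange interpolation formula with nodes 1, 2, 7:
  L_0(u) = (u - 2)(u - 7) / 6
  L_1(u) = (u - 1)(u - 7) / -5
  L_2(u) = (u - 1)(u - 2) / 30
Then P(u) = -5·L_0(u) - 20·L_1(u) - 185·L_2(u).
Expanding and collecting terms gives P(u) = -3u² - 6u + 4.
Check: P(2) = -20. ✓

P(u) = -3u^2 - 6u + 4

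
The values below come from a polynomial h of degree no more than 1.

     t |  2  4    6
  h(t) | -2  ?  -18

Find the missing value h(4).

-10

On equispaced nodes a degree-1 polynomial has vanishing second forward difference, so
  h(2) - 2·h(4) + h(6) = 0.
Substituting the known values and solving for h(4):
  -2·h(4) = 20
  h(4) = -10.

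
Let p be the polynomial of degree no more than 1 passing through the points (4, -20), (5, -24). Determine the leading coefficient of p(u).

-4

Write p(u) = au + b. Substituting each data point gives a linear system:
  4a + b = -20
  5a + b = -24
Solving the system yields a = -4, b = -4.
So p(u) = -4u - 4.
The leading coefficient is -4.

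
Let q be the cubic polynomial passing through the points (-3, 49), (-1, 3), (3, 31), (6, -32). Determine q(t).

q(t) = -t^3 + 4t^2 + 6t + 4

Using the Lagrange interpolation formula with nodes -3, -1, 3, 6:
  L_0(t) = (t + 1)(t - 3)(t - 6) / -108
  L_1(t) = (t + 3)(t - 3)(t - 6) / 56
  L_2(t) = (t + 3)(t + 1)(t - 6) / -72
  L_3(t) = (t + 3)(t + 1)(t - 3) / 189
Then q(t) = 49·L_0(t) + 3·L_1(t) + 31·L_2(t) - 32·L_3(t).
Expanding and collecting terms gives q(t) = -t^3 + 4t^2 + 6t + 4.
Check: q(3) = 31. ✓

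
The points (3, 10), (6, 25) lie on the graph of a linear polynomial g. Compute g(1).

0

Using the Lagrange interpolation formula with nodes 3, 6:
  L_0(s) = (s - 6) / -3
  L_1(s) = (s - 3) / 3
Then g(s) = 10·L_0(s) + 25·L_1(s).
Expanding and collecting terms gives g(s) = 5s - 5.
Evaluating at s = 1: g(1) = 0.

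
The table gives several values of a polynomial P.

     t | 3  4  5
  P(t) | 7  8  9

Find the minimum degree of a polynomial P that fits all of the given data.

Forward differences of the values at t = 3, 4, 5:
  P  : 7  8  9
  Δ  : 1  1
  Δ^2: 0
The first differences are constant (1) and nonzero, while all higher differences vanish, so the minimal degree is 1.

1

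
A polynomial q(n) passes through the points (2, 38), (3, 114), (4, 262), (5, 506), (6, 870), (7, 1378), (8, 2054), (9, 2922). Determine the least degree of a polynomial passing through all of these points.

3

Forward differences of the values at n = 2, 3, 4, 5, 6, 7, 8, 9:
  q  : 38  114  262  506  870  1378  2054  2922
  Δ  : 76  148  244  364  508  676  868
  Δ^2: 72  96  120  144  168  192
  Δ^3: 24  24  24  24  24
  Δ^4: 0  0  0  0
  Δ^5: 0  0  0
  Δ^6: 0  0
  Δ^7: 0
The third differences are constant (24) and nonzero, while all higher differences vanish, so the minimal degree is 3.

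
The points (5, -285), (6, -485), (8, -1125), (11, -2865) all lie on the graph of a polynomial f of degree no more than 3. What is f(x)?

Write f(x) = ax^3 + bx^2 + cx + d. Substituting each data point gives a linear system:
  125a + 25b + 5c + d = -285
  216a + 36b + 6c + d = -485
  512a + 64b + 8c + d = -1125
  1331a + 121b + 11c + d = -2865
Solving the system yields a = -2, b = -2, c = 4, d = -5.
So f(x) = -2x³ - 2x² + 4x - 5.
Check: f(5) = -285. ✓

f(x) = -2x^3 - 2x^2 + 4x - 5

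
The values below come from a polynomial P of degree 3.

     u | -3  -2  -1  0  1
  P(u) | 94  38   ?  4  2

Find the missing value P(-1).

The 4 known points determine the degree-3 polynomial uniquely.
Write P(u) = au^3 + bu^2 + cu + d. Substituting each data point gives a linear system:
  -27a + 9b - 3c + d = 94
  -8a + 4b - 2c + d = 38
  d = 4
  a + b + c + d = 2
Solving the system yields a = -2, b = 3, c = -3, d = 4.
So P(u) = -2u³ + 3u² - 3u + 4.
Then P(-1) = 12.

12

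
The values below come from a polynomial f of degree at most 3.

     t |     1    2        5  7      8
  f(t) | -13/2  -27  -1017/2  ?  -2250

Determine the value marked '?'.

The 4 known points determine the degree-3 polynomial uniquely.
Write f(t) = at^3 + bt^2 + ct + d. Substituting each data point gives a linear system:
  a + b + c + d = -13/2
  8a + 4b + 2c + d = -27
  125a + 25b + 5c + d = -1017/2
  512a + 64b + 8c + d = -2250
Solving the system yields a = -5, b = 5, c = -1/2, d = -6.
So f(t) = -5t^3 + 5t^2 - (1/2)t - 6.
Then f(7) = -2959/2.

-2959/2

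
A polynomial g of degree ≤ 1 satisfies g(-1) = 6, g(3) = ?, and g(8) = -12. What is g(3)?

-2

The 2 known points determine the degree-1 polynomial uniquely.
Write g(u) = au + b. Substituting each data point gives a linear system:
  -a + b = 6
  8a + b = -12
Solving the system yields a = -2, b = 4.
So g(u) = -2u + 4.
Then g(3) = -2.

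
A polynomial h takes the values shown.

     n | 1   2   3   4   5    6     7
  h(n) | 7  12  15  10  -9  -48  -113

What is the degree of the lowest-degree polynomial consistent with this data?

3

Forward differences of the values at n = 1, 2, 3, 4, 5, 6, 7:
  h  : 7  12  15  10  -9  -48  -113
  Δ  : 5  3  -5  -19  -39  -65
  Δ^2: -2  -8  -14  -20  -26
  Δ^3: -6  -6  -6  -6
  Δ^4: 0  0  0
  Δ^5: 0  0
  Δ^6: 0
The third differences are constant (-6) and nonzero, while all higher differences vanish, so the minimal degree is 3.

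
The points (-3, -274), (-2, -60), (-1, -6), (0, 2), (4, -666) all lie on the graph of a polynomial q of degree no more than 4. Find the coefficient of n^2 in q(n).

Write q(n) = an^4 + bn^3 + cn^2 + dn + e. Substituting each data point gives a linear system:
  81a - 27b + 9c - 3d + e = -274
  16a - 8b + 4c - 2d + e = -60
  a - b + c - d + e = -6
  e = 2
  256a + 64b + 16c + 4d + e = -666
Solving the system yields a = -3, b = 1, c = 1, d = 5, e = 2.
So q(n) = -3n⁴ + n³ + n² + 5n + 2.
The coefficient of n^2 is 1.

1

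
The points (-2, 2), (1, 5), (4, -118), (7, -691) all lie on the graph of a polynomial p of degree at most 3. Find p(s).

p(s) = -2s^3 - s^2 + 6s + 2

Write p(s) = as^3 + bs^2 + cs + d. Substituting each data point gives a linear system:
  -8a + 4b - 2c + d = 2
  a + b + c + d = 5
  64a + 16b + 4c + d = -118
  343a + 49b + 7c + d = -691
Solving the system yields a = -2, b = -1, c = 6, d = 2.
So p(s) = -2s³ - s² + 6s + 2.
Check: p(4) = -118. ✓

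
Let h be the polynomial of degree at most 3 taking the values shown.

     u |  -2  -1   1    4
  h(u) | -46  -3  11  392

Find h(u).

h(u) = 6u^3 + u + 4

Using the Lagrange interpolation formula with nodes -2, -1, 1, 4:
  L_0(u) = (u + 1)(u - 1)(u - 4) / -18
  L_1(u) = (u + 2)(u - 1)(u - 4) / 10
  L_2(u) = (u + 2)(u + 1)(u - 4) / -18
  L_3(u) = (u + 2)(u + 1)(u - 1) / 90
Then h(u) = -46·L_0(u) - 3·L_1(u) + 11·L_2(u) + 392·L_3(u).
Expanding and collecting terms gives h(u) = 6u^3 + u + 4.
Check: h(4) = 392. ✓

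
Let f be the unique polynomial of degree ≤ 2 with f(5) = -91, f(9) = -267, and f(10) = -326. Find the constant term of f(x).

Write f(x) = ax^2 + bx + c. Substituting each data point gives a linear system:
  25a + 5b + c = -91
  81a + 9b + c = -267
  100a + 10b + c = -326
Solving the system yields a = -3, b = -2, c = -6.
So f(x) = -3x^2 - 2x - 6.
The constant term is -6.

-6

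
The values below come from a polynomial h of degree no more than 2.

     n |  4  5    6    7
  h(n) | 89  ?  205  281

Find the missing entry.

On equispaced nodes a degree-2 polynomial has vanishing third forward difference, so
  - h(4) + 3·h(5) - 3·h(6) + h(7) = 0.
Substituting the known values and solving for h(5):
  3·h(5) = 423
  h(5) = 141.

141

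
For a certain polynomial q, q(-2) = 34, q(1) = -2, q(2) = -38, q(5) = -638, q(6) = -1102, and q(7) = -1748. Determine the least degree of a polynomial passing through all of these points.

Divided differences on the nodes -2, 1, 2, 5, 6, 7:
  order 0: 34  -2  -38  -638  -1102  -1748
  order 1: -12  -36  -200  -464  -646
  order 2: -6  -41  -66  -91
  order 3: -5  -5  -5
  order 4: 0  0
  order 5: 0
The order-3 divided differences are all -5 (nonzero) and every higher order vanishes, so the data lies on a polynomial of degree exactly 3.

3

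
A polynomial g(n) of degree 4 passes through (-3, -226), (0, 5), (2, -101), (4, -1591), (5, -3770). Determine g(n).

Write g(n) = an^4 + bn^3 + cn^2 + dn + e. Substituting each data point gives a linear system:
  81a - 27b + 9c - 3d + e = -226
  e = 5
  16a + 8b + 4c + 2d + e = -101
  256a + 64b + 16c + 4d + e = -1591
  625a + 125b + 25c + 5d + e = -3770
Solving the system yields a = -5, b = -6, c = 3, d = 5, e = 5.
So g(n) = -5n⁴ - 6n³ + 3n² + 5n + 5.
Check: g(-3) = -226. ✓

g(n) = -5n^4 - 6n^3 + 3n^2 + 5n + 5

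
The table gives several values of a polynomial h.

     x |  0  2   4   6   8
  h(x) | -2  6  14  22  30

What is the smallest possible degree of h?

1

Forward differences of the values at x = 0, 2, 4, 6, 8:
  h  : -2  6  14  22  30
  Δ  : 8  8  8  8
  Δ^2: 0  0  0
  Δ^3: 0  0
  Δ^4: 0
The first differences are constant (8) and nonzero, while all higher differences vanish, so the minimal degree is 1.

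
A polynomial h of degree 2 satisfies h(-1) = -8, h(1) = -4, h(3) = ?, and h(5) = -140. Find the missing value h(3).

On equispaced nodes a degree-2 polynomial has vanishing third forward difference, so
  - h(-1) + 3·h(1) - 3·h(3) + h(5) = 0.
Substituting the known values and solving for h(3):
  -3·h(3) = 144
  h(3) = -48.

-48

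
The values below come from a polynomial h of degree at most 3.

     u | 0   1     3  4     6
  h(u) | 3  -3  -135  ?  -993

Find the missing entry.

-309

The 4 known points determine the degree-3 polynomial uniquely.
Write h(u) = au^3 + bu^2 + cu + d. Substituting each data point gives a linear system:
  d = 3
  a + b + c + d = -3
  27a + 9b + 3c + d = -135
  216a + 36b + 6c + d = -993
Solving the system yields a = -4, b = -4, c = 2, d = 3.
So h(u) = -4u^3 - 4u^2 + 2u + 3.
Then h(4) = -309.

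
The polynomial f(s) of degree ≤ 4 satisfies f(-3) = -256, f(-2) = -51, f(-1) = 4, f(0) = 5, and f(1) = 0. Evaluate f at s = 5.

-800

Forward differences of the values at s = -3, -2, -1, 0, 1:
  f  : -256  -51  4  5  0
  Δ  : 205  55  1  -5
  Δ^2: -150  -54  -6
  Δ^3: 96  48
  Δ^4: -48
The fourth differences are constant, confirming degree 4.
Interpolating (Newton forward form) and evaluating at s = 5 gives f(5) = -800.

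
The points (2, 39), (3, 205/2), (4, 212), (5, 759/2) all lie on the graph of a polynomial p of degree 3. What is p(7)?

1873/2

Forward differences of the values at u = 2, 3, 4, 5:
  p  : 39  205/2  212  759/2
  Δ  : 127/2  219/2  335/2
  Δ^2: 46  58
  Δ^3: 12
The third differences are constant, confirming degree 3.
Interpolating (Newton forward form) and evaluating at u = 7 gives p(7) = 1873/2.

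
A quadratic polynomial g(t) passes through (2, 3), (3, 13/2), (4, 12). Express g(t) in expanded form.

g(t) = t^2 - (3/2)t + 2

Write g(t) = at^2 + bt + c. Substituting each data point gives a linear system:
  4a + 2b + c = 3
  9a + 3b + c = 13/2
  16a + 4b + c = 12
Solving the system yields a = 1, b = -3/2, c = 2.
So g(t) = t² - (3/2)t + 2.
Check: g(3) = 13/2. ✓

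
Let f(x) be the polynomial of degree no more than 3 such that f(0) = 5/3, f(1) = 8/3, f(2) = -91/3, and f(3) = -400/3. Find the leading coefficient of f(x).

-6

Write f(x) = ax^3 + bx^2 + cx + d. Substituting each data point gives a linear system:
  d = 5/3
  a + b + c + d = 8/3
  8a + 4b + 2c + d = -91/3
  27a + 9b + 3c + d = -400/3
Solving the system yields a = -6, b = 1, c = 6, d = 5/3.
So f(x) = -6x^3 + x^2 + 6x + 5/3.
The leading coefficient is -6.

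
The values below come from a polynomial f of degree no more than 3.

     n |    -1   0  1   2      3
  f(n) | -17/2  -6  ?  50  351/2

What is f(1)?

The 4 known points determine the degree-3 polynomial uniquely.
Write f(n) = an^3 + bn^2 + cn + d. Substituting each data point gives a linear system:
  -a + b - c + d = -17/2
  d = -6
  8a + 4b + 2c + d = 50
  27a + 9b + 3c + d = 351/2
Solving the system yields a = 6, b = 5/2, c = -1, d = -6.
So f(n) = 6n³ + (5/2)n² - n - 6.
Then f(1) = 3/2.

3/2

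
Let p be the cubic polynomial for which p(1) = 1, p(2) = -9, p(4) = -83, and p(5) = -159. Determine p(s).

Write p(s) = as^3 + bs^2 + cs + d. Substituting each data point gives a linear system:
  a + b + c + d = 1
  8a + 4b + 2c + d = -9
  64a + 16b + 4c + d = -83
  125a + 25b + 5c + d = -159
Solving the system yields a = -1, b = -2, c = 3, d = 1.
So p(s) = -s^3 - 2s^2 + 3s + 1.
Check: p(5) = -159. ✓

p(s) = -s^3 - 2s^2 + 3s + 1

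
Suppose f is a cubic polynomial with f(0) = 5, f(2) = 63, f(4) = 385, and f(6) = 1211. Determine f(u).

f(u) = 5u^3 + 3u^2 + 3u + 5

Write f(u) = au^3 + bu^2 + cu + d. Substituting each data point gives a linear system:
  d = 5
  8a + 4b + 2c + d = 63
  64a + 16b + 4c + d = 385
  216a + 36b + 6c + d = 1211
Solving the system yields a = 5, b = 3, c = 3, d = 5.
So f(u) = 5u^3 + 3u^2 + 3u + 5.
Check: f(2) = 63. ✓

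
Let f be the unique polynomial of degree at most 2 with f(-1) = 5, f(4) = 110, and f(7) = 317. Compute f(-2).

Using the Lagrange interpolation formula with nodes -1, 4, 7:
  L_0(n) = (n - 4)(n - 7) / 40
  L_1(n) = (n + 1)(n - 7) / -15
  L_2(n) = (n + 1)(n - 4) / 24
Then f(n) = 5·L_0(n) + 110·L_1(n) + 317·L_2(n).
Expanding and collecting terms gives f(n) = 6n² + 3n + 2.
Evaluating at n = -2: f(-2) = 20.

20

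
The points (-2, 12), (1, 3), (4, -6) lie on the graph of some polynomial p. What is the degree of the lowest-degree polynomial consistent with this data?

Forward differences of the values at n = -2, 1, 4:
  p  : 12  3  -6
  Δ  : -9  -9
  Δ^2: 0
The first differences are constant (-9) and nonzero, while all higher differences vanish, so the minimal degree is 1.

1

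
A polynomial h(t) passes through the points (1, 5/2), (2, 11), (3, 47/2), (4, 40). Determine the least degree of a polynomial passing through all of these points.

Forward differences of the values at t = 1, 2, 3, 4:
  h  : 5/2  11  47/2  40
  Δ  : 17/2  25/2  33/2
  Δ^2: 4  4
  Δ^3: 0
The second differences are constant (4) and nonzero, while all higher differences vanish, so the minimal degree is 2.

2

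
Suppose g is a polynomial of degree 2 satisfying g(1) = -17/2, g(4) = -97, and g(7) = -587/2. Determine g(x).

g(x) = -6x^2 + (1/2)x - 3

Write g(x) = ax^2 + bx + c. Substituting each data point gives a linear system:
  a + b + c = -17/2
  16a + 4b + c = -97
  49a + 7b + c = -587/2
Solving the system yields a = -6, b = 1/2, c = -3.
So g(x) = -6x^2 + (1/2)x - 3.
Check: g(1) = -17/2. ✓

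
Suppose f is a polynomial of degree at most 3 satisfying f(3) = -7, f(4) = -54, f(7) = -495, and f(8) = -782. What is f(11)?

Using the Lagrange interpolation formula with nodes 3, 4, 7, 8:
  L_0(x) = (x - 4)(x - 7)(x - 8) / -20
  L_1(x) = (x - 3)(x - 7)(x - 8) / 12
  L_2(x) = (x - 3)(x - 4)(x - 8) / -12
  L_3(x) = (x - 3)(x - 4)(x - 7) / 20
Then f(x) = -7·L_0(x) - 54·L_1(x) - 495·L_2(x) - 782·L_3(x).
Expanding and collecting terms gives f(x) = -2x^3 + 3x^2 + 6x + 2.
Evaluating at x = 11: f(11) = -2231.

-2231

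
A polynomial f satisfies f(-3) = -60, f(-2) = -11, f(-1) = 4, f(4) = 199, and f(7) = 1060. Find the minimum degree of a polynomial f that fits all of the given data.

Divided differences on the nodes -3, -2, -1, 4, 7:
  order 0: -60  -11  4  199  1060
  order 1: 49  15  39  287
  order 2: -17  4  31
  order 3: 3  3
  order 4: 0
The order-3 divided differences are all 3 (nonzero) and every higher order vanishes, so the data lies on a polynomial of degree exactly 3.

3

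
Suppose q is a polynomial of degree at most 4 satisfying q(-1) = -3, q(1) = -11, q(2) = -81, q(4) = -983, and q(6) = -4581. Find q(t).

q(t) = -3t^4 - 3t^3 - t^2 - t - 3

Using the Lagrange interpolation formula with nodes -1, 1, 2, 4, 6:
  L_0(t) = (t - 1)(t - 2)(t - 4)(t - 6) / 210
  L_1(t) = (t + 1)(t - 2)(t - 4)(t - 6) / -30
  L_2(t) = (t + 1)(t - 1)(t - 4)(t - 6) / 24
  L_3(t) = (t + 1)(t - 1)(t - 2)(t - 6) / -60
  L_4(t) = (t + 1)(t - 1)(t - 2)(t - 4) / 280
Then q(t) = -3·L_0(t) - 11·L_1(t) - 81·L_2(t) - 983·L_3(t) - 4581·L_4(t).
Expanding and collecting terms gives q(t) = -3t⁴ - 3t³ - t² - t - 3.
Check: q(4) = -983. ✓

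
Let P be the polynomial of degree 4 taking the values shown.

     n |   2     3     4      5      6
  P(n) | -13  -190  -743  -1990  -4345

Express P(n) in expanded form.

P(n) = -4n^4 + 3n^3 + 5n^2 + n + 5

Write P(n) = an^4 + bn^3 + cn^2 + dn + e. Substituting each data point gives a linear system:
  16a + 8b + 4c + 2d + e = -13
  81a + 27b + 9c + 3d + e = -190
  256a + 64b + 16c + 4d + e = -743
  625a + 125b + 25c + 5d + e = -1990
  1296a + 216b + 36c + 6d + e = -4345
Solving the system yields a = -4, b = 3, c = 5, d = 1, e = 5.
So P(n) = -4n^4 + 3n^3 + 5n^2 + n + 5.
Check: P(4) = -743. ✓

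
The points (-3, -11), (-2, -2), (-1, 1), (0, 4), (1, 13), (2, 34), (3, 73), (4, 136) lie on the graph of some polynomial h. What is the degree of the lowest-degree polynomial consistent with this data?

Forward differences of the values at s = -3, -2, -1, 0, 1, 2, 3, 4:
  h  : -11  -2  1  4  13  34  73  136
  Δ  : 9  3  3  9  21  39  63
  Δ^2: -6  0  6  12  18  24
  Δ^3: 6  6  6  6  6
  Δ^4: 0  0  0  0
  Δ^5: 0  0  0
  Δ^6: 0  0
  Δ^7: 0
The third differences are constant (6) and nonzero, while all higher differences vanish, so the minimal degree is 3.

3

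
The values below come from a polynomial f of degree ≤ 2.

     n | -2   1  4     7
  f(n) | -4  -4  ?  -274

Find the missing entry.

-94

On equispaced nodes a degree-2 polynomial has vanishing third forward difference, so
  - f(-2) + 3·f(1) - 3·f(4) + f(7) = 0.
Substituting the known values and solving for f(4):
  -3·f(4) = 282
  f(4) = -94.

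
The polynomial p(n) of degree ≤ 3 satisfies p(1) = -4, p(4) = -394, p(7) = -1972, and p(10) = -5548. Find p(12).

Write p(n) = an^3 + bn^2 + cn + d. Substituting each data point gives a linear system:
  a + b + c + d = -4
  64a + 16b + 4c + d = -394
  343a + 49b + 7c + d = -1972
  1000a + 100b + 10c + d = -5548
Solving the system yields a = -5, b = -6, c = 5, d = 2.
So p(n) = -5n^3 - 6n^2 + 5n + 2.
Then p(12) = -9442.

-9442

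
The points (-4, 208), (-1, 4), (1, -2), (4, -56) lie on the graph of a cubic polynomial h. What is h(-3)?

Using the Lagrange interpolation formula with nodes -4, -1, 1, 4:
  L_0(s) = (s + 1)(s - 1)(s - 4) / -120
  L_1(s) = (s + 4)(s - 1)(s - 4) / 30
  L_2(s) = (s + 4)(s + 1)(s - 4) / -30
  L_3(s) = (s + 4)(s + 1)(s - 1) / 120
Then h(s) = 208·L_0(s) + 4·L_1(s) - 2·L_2(s) - 56·L_3(s).
Expanding and collecting terms gives h(s) = -2s³ + 5s² - s - 4.
Evaluating at s = -3: h(-3) = 98.

98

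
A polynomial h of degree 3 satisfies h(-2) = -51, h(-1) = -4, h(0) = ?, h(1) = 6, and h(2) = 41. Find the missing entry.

On equispaced nodes a degree-3 polynomial has vanishing fourth forward difference, so
  h(-2) - 4·h(-1) + 6·h(0) - 4·h(1) + h(2) = 0.
Substituting the known values and solving for h(0):
  6·h(0) = 18
  h(0) = 3.

3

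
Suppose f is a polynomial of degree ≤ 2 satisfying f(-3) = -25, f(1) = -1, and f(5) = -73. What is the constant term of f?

2

Write f(x) = ax^2 + bx + c. Substituting each data point gives a linear system:
  9a - 3b + c = -25
  a + b + c = -1
  25a + 5b + c = -73
Solving the system yields a = -3, b = 0, c = 2.
So f(x) = -3x^2 + 2.
The constant term is 2.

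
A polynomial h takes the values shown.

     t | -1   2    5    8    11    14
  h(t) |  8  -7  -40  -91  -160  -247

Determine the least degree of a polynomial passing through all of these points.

2

Forward differences of the values at t = -1, 2, 5, 8, 11, 14:
  h  : 8  -7  -40  -91  -160  -247
  Δ  : -15  -33  -51  -69  -87
  Δ^2: -18  -18  -18  -18
  Δ^3: 0  0  0
  Δ^4: 0  0
  Δ^5: 0
The second differences are constant (-18) and nonzero, while all higher differences vanish, so the minimal degree is 2.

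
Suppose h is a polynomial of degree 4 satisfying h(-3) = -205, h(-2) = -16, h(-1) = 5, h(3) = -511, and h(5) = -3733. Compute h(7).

Using the Lagrange interpolation formula with nodes -3, -2, -1, 3, 5:
  L_0(s) = (s + 2)(s + 1)(s - 3)(s - 5) / 96
  L_1(s) = (s + 3)(s + 1)(s - 3)(s - 5) / -35
  L_2(s) = (s + 3)(s + 2)(s - 3)(s - 5) / 48
  L_3(s) = (s + 3)(s + 2)(s + 1)(s - 5) / -240
  L_4(s) = (s + 3)(s + 2)(s + 1)(s - 3) / 672
Then h(s) = -205·L_0(s) - 16·L_1(s) + 5·L_2(s) - 511·L_3(s) - 3733·L_4(s).
Expanding and collecting terms gives h(s) = -5s^4 - 6s^3 + 5s^2 + 3s + 2.
Evaluating at s = 7: h(7) = -13795.

-13795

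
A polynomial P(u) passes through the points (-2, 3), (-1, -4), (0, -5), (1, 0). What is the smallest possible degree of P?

Forward differences of the values at u = -2, -1, 0, 1:
  P  : 3  -4  -5  0
  Δ  : -7  -1  5
  Δ^2: 6  6
  Δ^3: 0
The second differences are constant (6) and nonzero, while all higher differences vanish, so the minimal degree is 2.

2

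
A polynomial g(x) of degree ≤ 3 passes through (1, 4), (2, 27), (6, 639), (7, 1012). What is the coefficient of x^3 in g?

3

Write g(x) = ax^3 + bx^2 + cx + d. Substituting each data point gives a linear system:
  a + b + c + d = 4
  8a + 4b + 2c + d = 27
  216a + 36b + 6c + d = 639
  343a + 49b + 7c + d = 1012
Solving the system yields a = 3, b = -1, c = 5, d = -3.
So g(x) = 3x³ - x² + 5x - 3.
The leading coefficient is 3.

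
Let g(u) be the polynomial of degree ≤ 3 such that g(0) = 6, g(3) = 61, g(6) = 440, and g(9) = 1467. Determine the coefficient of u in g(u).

Write g(u) = au^3 + bu^2 + cu + d. Substituting each data point gives a linear system:
  d = 6
  27a + 9b + 3c + d = 61
  216a + 36b + 6c + d = 440
  729a + 81b + 9c + d = 1467
Solving the system yields a = 2, b = 0, c = 1/3, d = 6.
So g(u) = 2u^3 + (1/3)u + 6.
The coefficient of u is 1/3.

1/3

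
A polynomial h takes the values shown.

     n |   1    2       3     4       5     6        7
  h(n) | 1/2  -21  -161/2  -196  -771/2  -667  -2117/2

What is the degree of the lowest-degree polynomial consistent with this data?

Forward differences of the values at n = 1, 2, 3, 4, 5, 6, 7:
  h  : 1/2  -21  -161/2  -196  -771/2  -667  -2117/2
  Δ  : -43/2  -119/2  -231/2  -379/2  -563/2  -783/2
  Δ^2: -38  -56  -74  -92  -110
  Δ^3: -18  -18  -18  -18
  Δ^4: 0  0  0
  Δ^5: 0  0
  Δ^6: 0
The third differences are constant (-18) and nonzero, while all higher differences vanish, so the minimal degree is 3.

3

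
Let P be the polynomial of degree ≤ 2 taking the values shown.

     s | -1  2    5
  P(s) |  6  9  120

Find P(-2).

Forward differences of the values at s = -1, 2, 5:
  P  : 6  9  120
  Δ  : 3  111
  Δ^2: 108
The second differences are constant, confirming degree 2.
Interpolating (Newton forward form) and evaluating at s = -2 gives P(-2) = 29.

29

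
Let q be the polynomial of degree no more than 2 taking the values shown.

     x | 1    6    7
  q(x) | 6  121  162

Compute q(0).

Using the Lagrange interpolation formula with nodes 1, 6, 7:
  L_0(x) = (x - 6)(x - 7) / 30
  L_1(x) = (x - 1)(x - 7) / -5
  L_2(x) = (x - 1)(x - 6) / 6
Then q(x) = 6·L_0(x) + 121·L_1(x) + 162·L_2(x).
Expanding and collecting terms gives q(x) = 3x^2 + 2x + 1.
Evaluating at x = 0: q(0) = 1.

1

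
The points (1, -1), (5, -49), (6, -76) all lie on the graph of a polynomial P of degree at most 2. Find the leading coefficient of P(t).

-3

Write P(t) = at^2 + bt + c. Substituting each data point gives a linear system:
  a + b + c = -1
  25a + 5b + c = -49
  36a + 6b + c = -76
Solving the system yields a = -3, b = 6, c = -4.
So P(t) = -3t^2 + 6t - 4.
The leading coefficient is -3.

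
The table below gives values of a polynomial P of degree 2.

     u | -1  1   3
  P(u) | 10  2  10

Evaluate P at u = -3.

34

Using the Lagrange interpolation formula with nodes -1, 1, 3:
  L_0(u) = (u - 1)(u - 3) / 8
  L_1(u) = (u + 1)(u - 3) / -4
  L_2(u) = (u + 1)(u - 1) / 8
Then P(u) = 10·L_0(u) + 2·L_1(u) + 10·L_2(u).
Expanding and collecting terms gives P(u) = 2u^2 - 4u + 4.
Evaluating at u = -3: P(-3) = 34.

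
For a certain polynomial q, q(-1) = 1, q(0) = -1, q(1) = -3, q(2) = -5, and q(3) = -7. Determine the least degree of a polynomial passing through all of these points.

1

Forward differences of the values at s = -1, 0, 1, 2, 3:
  q  : 1  -1  -3  -5  -7
  Δ  : -2  -2  -2  -2
  Δ^2: 0  0  0
  Δ^3: 0  0
  Δ^4: 0
The first differences are constant (-2) and nonzero, while all higher differences vanish, so the minimal degree is 1.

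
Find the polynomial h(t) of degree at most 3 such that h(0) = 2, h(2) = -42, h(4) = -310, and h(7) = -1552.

h(t) = -4t^3 - 4t^2 + 2t + 2

Write h(t) = at^3 + bt^2 + ct + d. Substituting each data point gives a linear system:
  d = 2
  8a + 4b + 2c + d = -42
  64a + 16b + 4c + d = -310
  343a + 49b + 7c + d = -1552
Solving the system yields a = -4, b = -4, c = 2, d = 2.
So h(t) = -4t^3 - 4t^2 + 2t + 2.
Check: h(4) = -310. ✓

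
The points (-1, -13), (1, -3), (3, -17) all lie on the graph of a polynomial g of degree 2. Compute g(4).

Forward differences of the values at x = -1, 1, 3:
  g  : -13  -3  -17
  Δ  : 10  -14
  Δ^2: -24
The second differences are constant, confirming degree 2.
Interpolating (Newton forward form) and evaluating at x = 4 gives g(4) = -33.

-33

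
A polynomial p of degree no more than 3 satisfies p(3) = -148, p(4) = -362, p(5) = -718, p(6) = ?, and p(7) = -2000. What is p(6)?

-1252

The 4 known points determine the degree-3 polynomial uniquely.
Write p(n) = an^3 + bn^2 + cn + d. Substituting each data point gives a linear system:
  27a + 9b + 3c + d = -148
  64a + 16b + 4c + d = -362
  125a + 25b + 5c + d = -718
  343a + 49b + 7c + d = -2000
Solving the system yields a = -6, b = 1, c = 1, d = 2.
So p(n) = -6n³ + n² + n + 2.
Then p(6) = -1252.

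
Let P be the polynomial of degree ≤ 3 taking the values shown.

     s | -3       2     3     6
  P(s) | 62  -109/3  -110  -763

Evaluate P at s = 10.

-9941/3

Write P(s) = as^3 + bs^2 + cs + d. Substituting each data point gives a linear system:
  -27a + 9b - 3c + d = 62
  8a + 4b + 2c + d = -109/3
  27a + 9b + 3c + d = -110
  216a + 36b + 6c + d = -763
Solving the system yields a = -3, b = -3, c = -5/3, d = 3.
So P(s) = -3s³ - 3s² - (5/3)s + 3.
Then P(10) = -9941/3.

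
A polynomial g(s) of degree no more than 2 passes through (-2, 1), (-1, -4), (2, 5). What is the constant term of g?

Write g(s) = as^2 + bs + c. Substituting each data point gives a linear system:
  4a - 2b + c = 1
  a - b + c = -4
  4a + 2b + c = 5
Solving the system yields a = 2, b = 1, c = -5.
So g(s) = 2s² + s - 5.
The constant term is -5.

-5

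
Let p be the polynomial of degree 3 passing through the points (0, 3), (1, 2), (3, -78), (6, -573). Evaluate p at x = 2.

Using the Lagrange interpolation formula with nodes 0, 1, 3, 6:
  L_0(x) = (x - 1)(x - 3)(x - 6) / -18
  L_1(x) = x(x - 3)(x - 6) / 10
  L_2(x) = x(x - 1)(x - 6) / -18
  L_3(x) = x(x - 1)(x - 3) / 90
Then p(x) = 3·L_0(x) + 2·L_1(x) - 78·L_2(x) - 573·L_3(x).
Expanding and collecting terms gives p(x) = -2x^3 - 5x^2 + 6x + 3.
Evaluating at x = 2: p(2) = -21.

-21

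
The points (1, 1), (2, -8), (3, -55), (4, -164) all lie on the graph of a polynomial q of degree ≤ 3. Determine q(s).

q(s) = -4s^3 + 5s^2 + 4s - 4

Write q(s) = as^3 + bs^2 + cs + d. Substituting each data point gives a linear system:
  a + b + c + d = 1
  8a + 4b + 2c + d = -8
  27a + 9b + 3c + d = -55
  64a + 16b + 4c + d = -164
Solving the system yields a = -4, b = 5, c = 4, d = -4.
So q(s) = -4s³ + 5s² + 4s - 4.
Check: q(1) = 1. ✓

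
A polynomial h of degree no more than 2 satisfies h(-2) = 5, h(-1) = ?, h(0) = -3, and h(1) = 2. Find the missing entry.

On equispaced nodes a degree-2 polynomial has vanishing third forward difference, so
  - h(-2) + 3·h(-1) - 3·h(0) + h(1) = 0.
Substituting the known values and solving for h(-1):
  3·h(-1) = -6
  h(-1) = -2.

-2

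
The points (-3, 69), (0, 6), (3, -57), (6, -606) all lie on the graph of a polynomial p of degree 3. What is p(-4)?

174

Forward differences of the values at s = -3, 0, 3, 6:
  p  : 69  6  -57  -606
  Δ  : -63  -63  -549
  Δ^2: 0  -486
  Δ^3: -486
The third differences are constant, confirming degree 3.
Interpolating (Newton forward form) and evaluating at s = -4 gives p(-4) = 174.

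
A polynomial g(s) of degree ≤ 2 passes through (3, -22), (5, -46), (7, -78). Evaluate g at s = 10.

-141

Using the Lagrange interpolation formula with nodes 3, 5, 7:
  L_0(s) = (s - 5)(s - 7) / 8
  L_1(s) = (s - 3)(s - 7) / -4
  L_2(s) = (s - 3)(s - 5) / 8
Then g(s) = -22·L_0(s) - 46·L_1(s) - 78·L_2(s).
Expanding and collecting terms gives g(s) = -s^2 - 4s - 1.
Evaluating at s = 10: g(10) = -141.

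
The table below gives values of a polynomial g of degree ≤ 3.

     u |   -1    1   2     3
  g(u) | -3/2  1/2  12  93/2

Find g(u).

Write g(u) = au^3 + bu^2 + cu + d. Substituting each data point gives a linear system:
  -a + b - c + d = -3/2
  a + b + c + d = 1/2
  8a + 4b + 2c + d = 12
  27a + 9b + 3c + d = 93/2
Solving the system yields a = 2, b = -1/2, c = -1, d = 0.
So g(u) = 2u^3 - (1/2)u^2 - u.
Check: g(1) = 1/2. ✓

g(u) = 2u^3 - (1/2)u^2 - u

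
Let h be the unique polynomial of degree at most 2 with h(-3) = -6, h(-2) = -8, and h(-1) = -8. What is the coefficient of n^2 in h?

Write h(n) = an^2 + bn + c. Substituting each data point gives a linear system:
  9a - 3b + c = -6
  4a - 2b + c = -8
  a - b + c = -8
Solving the system yields a = 1, b = 3, c = -6.
So h(n) = n² + 3n - 6.
The leading coefficient is 1.

1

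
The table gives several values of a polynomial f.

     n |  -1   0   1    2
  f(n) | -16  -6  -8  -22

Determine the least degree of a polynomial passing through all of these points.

Forward differences of the values at n = -1, 0, 1, 2:
  f  : -16  -6  -8  -22
  Δ  : 10  -2  -14
  Δ^2: -12  -12
  Δ^3: 0
The second differences are constant (-12) and nonzero, while all higher differences vanish, so the minimal degree is 2.

2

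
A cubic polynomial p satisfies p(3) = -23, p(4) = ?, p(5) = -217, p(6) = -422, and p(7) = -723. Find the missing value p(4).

On equispaced nodes a degree-3 polynomial has vanishing fourth forward difference, so
  p(3) - 4·p(4) + 6·p(5) - 4·p(6) + p(7) = 0.
Substituting the known values and solving for p(4):
  -4·p(4) = 360
  p(4) = -90.

-90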